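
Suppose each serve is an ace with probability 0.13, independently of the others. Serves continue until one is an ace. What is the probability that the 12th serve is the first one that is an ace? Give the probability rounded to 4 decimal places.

Geometric (trials to first success), p = 0.13.
P(Y = 12) = (1−p)^11 · p = 0.21613 · 0.13 = 0.028097

0.0281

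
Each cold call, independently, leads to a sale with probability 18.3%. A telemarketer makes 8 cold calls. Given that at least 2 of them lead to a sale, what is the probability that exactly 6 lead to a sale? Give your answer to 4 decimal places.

0.0016

X ~ Binomial(8, 0.183). Want P(X=6 | X≥2) = P(X=6) / P(X≥2).
P(X=6) = C(8,6)·0.183^6·0.817^2 = 0.000702
P(X≥2) = 1 − 0.198507 − 0.355710 = 0.445783
Ratio = 0.000702 / 0.445783 = 0.001575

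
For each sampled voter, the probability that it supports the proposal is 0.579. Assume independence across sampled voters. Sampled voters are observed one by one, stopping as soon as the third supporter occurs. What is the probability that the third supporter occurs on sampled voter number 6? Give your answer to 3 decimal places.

0.145

Y = trial on which the third success occurs; negative binomial, r=3, p=0.579.
P(Y=6) = C(5,2) · p^3 · (1−p)^3
= 10 · 0.1941 · 0.074618 = 0.14484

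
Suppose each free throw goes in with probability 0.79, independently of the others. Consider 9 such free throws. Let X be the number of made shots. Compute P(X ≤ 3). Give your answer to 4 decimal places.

X ~ Binomial(9, 0.79); P(X ≤ 3) = Σ C(9,k) p^k (1−p)^(9−k) over k:
  k=0: C(9,0)·0.79^0·0.21^9 = 0.000001
  k=1: C(9,1)·0.79^1·0.21^8 = 0.000027
  k=2: C(9,2)·0.79^2·0.21^7 = 0.000405
  k=3: C(9,3)·0.79^3·0.21^6 = 0.003552
Total = 0.003984

0.0040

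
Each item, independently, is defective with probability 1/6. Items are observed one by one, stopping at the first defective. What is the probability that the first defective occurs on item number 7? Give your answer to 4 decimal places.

Geometric (trials to first success), p = 0.166667.
P(Y = 7) = (1−p)^6 · p = 0.3349 · 0.166667 = 0.055816

0.0558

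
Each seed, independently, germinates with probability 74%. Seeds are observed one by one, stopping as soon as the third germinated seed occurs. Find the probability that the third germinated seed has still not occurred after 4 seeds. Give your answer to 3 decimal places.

Needing more than 4 seeds ⇔ fewer than 3 successes in the first 4. With X ~ Binomial(4, 0.74), P(Y > 4) = P(X ≤ 2).
  k=0: C(4,0)·0.74^0·0.26^4 = 0.00457
  k=1: C(4,1)·0.74^1·0.26^3 = 0.05202
  k=2: C(4,2)·0.74^2·0.26^2 = 0.22211
P(X ≤ 2) = 0.27870

0.279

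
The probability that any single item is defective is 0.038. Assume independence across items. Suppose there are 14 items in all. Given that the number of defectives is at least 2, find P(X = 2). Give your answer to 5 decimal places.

X ~ Binomial(14, 0.038). Want P(X=2 | X≥2) = P(X=2) / P(X≥2).
P(X=2) = C(14,2)·0.038^2·0.962^12 = 0.0825486
P(X≥2) = 1 − 0.5813678 − 0.3215049 = 0.0971273
Ratio = 0.0825486 / 0.0971273 = 0.8499008

0.84990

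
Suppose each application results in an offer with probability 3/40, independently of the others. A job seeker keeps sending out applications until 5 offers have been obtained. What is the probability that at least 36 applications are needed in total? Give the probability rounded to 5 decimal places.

Needing more than 35 applications ⇔ fewer than 5 successes in the first 35. With X ~ Binomial(35, 0.075), P(Y > 35) = P(X ≤ 4).
  k=0: C(35,0)·0.075^0·0.925^35 = 0.0653071
  k=1: C(35,1)·0.075^1·0.925^34 = 0.1853311
  k=2: C(35,2)·0.075^2·0.925^33 = 0.2554563
  k=3: C(35,3)·0.075^3·0.925^32 = 0.2278394
  k=4: C(35,4)·0.075^4·0.925^31 = 0.1477877
P(X ≤ 4) = 0.8817217

0.88172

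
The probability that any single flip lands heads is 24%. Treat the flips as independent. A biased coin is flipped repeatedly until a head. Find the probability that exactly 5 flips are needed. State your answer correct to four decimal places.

Geometric (trials to first success), p = 0.24.
P(Y = 5) = (1−p)^4 · p = 0.33362 · 0.24 = 0.080069

0.0801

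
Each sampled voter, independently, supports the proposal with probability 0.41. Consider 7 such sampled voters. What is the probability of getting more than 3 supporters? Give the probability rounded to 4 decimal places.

0.3094

X ~ Binomial(7, 0.41); P(X ≥ 4) = Σ C(7,k) p^k (1−p)^(7−k) over k:
  k=4: C(7,4)·0.41^4·0.59^3 = 0.203123
  k=5: C(7,5)·0.41^5·0.59^2 = 0.084692
  k=6: C(7,6)·0.41^6·0.59^1 = 0.019618
  k=7: C(7,7)·0.41^7·0.59^0 = 0.001948
Total = 0.309381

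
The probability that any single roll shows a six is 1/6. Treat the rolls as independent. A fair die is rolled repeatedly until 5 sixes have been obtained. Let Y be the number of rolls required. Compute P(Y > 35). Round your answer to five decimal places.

0.28432

Needing more than 35 rolls ⇔ fewer than 5 successes in the first 35. With X ~ Binomial(35, 0.166667), P(Y > 35) = P(X ≤ 4).
  k=0: C(35,0)·0.166667^0·0.833333^35 = 0.0016930
  k=1: C(35,1)·0.166667^1·0.833333^34 = 0.0118510
  k=2: C(35,2)·0.166667^2·0.833333^33 = 0.0402933
  k=3: C(35,3)·0.166667^3·0.833333^32 = 0.0886454
  k=4: C(35,4)·0.166667^4·0.833333^31 = 0.1418326
P(X ≤ 4) = 0.2843153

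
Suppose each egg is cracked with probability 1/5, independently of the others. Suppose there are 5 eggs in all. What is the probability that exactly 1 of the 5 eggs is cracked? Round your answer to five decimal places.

0.40960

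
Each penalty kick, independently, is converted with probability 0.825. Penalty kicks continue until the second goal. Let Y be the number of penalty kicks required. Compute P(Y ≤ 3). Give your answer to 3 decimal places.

0.919

Finishing within 3 penalty kicks ⇔ at least 2 successes in the first 3. With X ~ Binomial(3, 0.825), P(Y ≤ 3) = 1 − P(X ≤ 1).
  k=0: C(3,0)·0.825^0·0.175^3 = 0.00536
  k=1: C(3,1)·0.825^1·0.175^2 = 0.07580
1 − 0.08116 = 0.91884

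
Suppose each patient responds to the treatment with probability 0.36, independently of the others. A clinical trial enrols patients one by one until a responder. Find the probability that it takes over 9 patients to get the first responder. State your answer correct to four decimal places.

Y = number of patients to the first success; geometric, p = 0.36.
P(Y > 9) = P(first 9 all fail) = (1−p)^9 = 0.018014

0.0180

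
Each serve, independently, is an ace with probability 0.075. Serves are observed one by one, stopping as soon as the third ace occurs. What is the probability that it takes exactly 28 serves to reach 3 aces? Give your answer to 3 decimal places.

Y = trial on which the third success occurs; negative binomial, r=3, p=0.075.
P(Y=28) = C(27,2) · p^3 · (1−p)^25
= 351 · 0.00042187 · 0.14241 = 0.02109

0.021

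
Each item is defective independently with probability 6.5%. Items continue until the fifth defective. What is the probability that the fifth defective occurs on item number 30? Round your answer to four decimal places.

0.0051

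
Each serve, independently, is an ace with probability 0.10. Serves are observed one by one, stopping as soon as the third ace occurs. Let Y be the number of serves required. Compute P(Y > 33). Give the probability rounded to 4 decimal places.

0.3457

Needing more than 33 serves ⇔ fewer than 3 successes in the first 33. With X ~ Binomial(33, 0.10), P(Y > 33) = P(X ≤ 2).
  k=0: C(33,0)·0.10^0·0.90^33 = 0.030903
  k=1: C(33,1)·0.10^1·0.90^32 = 0.113312
  k=2: C(33,2)·0.10^2·0.90^31 = 0.201443
P(X ≤ 2) = 0.345658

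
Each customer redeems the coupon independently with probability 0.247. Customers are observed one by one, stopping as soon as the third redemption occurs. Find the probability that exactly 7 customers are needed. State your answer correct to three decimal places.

0.073

Y = trial on which the third success occurs; negative binomial, r=3, p=0.247.
P(Y=7) = C(6,2) · p^3 · (1−p)^4
= 15 · 0.015069 · 0.3215 = 0.07267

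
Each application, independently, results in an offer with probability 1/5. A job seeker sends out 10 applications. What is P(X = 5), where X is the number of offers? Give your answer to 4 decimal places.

0.0264

X ~ Binomial(n=10, p=0.20).
P(X=5) = C(10,5) · p^5 · (1−p)^5
= 252 · 0.00032 · 0.32768 = 0.026424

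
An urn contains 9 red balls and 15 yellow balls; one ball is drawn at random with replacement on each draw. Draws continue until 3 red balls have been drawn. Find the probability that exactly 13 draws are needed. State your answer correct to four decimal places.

Y = trial on which the third success occurs; negative binomial, r=3, p=0.375.
P(Y=13) = C(12,2) · p^3 · (1−p)^10
= 66 · 0.052734 · 0.0090949 = 0.031655

0.0317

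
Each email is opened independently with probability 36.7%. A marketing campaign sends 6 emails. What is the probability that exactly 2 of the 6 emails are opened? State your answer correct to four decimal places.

0.3244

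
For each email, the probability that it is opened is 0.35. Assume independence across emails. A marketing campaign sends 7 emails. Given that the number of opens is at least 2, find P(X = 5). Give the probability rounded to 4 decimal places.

0.0608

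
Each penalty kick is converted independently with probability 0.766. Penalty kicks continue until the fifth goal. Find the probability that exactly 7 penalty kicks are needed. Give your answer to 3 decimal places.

Y = trial on which the fifth success occurs; negative binomial, r=5, p=0.766.
P(Y=7) = C(6,4) · p^5 · (1−p)^2
= 15 · 0.26372 · 0.054756 = 0.21660

0.217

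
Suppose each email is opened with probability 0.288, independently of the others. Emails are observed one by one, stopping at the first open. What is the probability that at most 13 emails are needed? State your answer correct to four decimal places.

Y = number of emails to the first success; geometric, p = 0.288.
P(Y ≤ 13) = 1 − (1−p)^13 = 1 − 0.012085 = 0.987915

0.9879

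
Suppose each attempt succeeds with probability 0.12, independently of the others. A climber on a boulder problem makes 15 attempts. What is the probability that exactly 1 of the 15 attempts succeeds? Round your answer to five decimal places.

0.30063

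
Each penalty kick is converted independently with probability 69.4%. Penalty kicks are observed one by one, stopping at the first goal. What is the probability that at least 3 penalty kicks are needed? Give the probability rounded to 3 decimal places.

Y = number of penalty kicks to the first success; geometric, p = 0.694.
P(Y > 2) = P(first 2 all fail) = (1−p)^2 = 0.09364

0.094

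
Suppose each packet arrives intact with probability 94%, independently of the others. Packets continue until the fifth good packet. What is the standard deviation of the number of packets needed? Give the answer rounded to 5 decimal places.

Y = total packets until the fifth success; negative binomial with r=5, p=0.94.
SD(Y) = √[r(1−p)/p²] = √(0.3395201) = 0.5826836

0.58268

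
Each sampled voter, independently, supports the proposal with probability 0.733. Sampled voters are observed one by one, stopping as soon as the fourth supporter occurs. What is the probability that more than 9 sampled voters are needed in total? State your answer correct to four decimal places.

Needing more than 9 sampled voters ⇔ fewer than 4 successes in the first 9. With X ~ Binomial(9, 0.733), P(Y > 9) = P(X ≤ 3).
  k=0: C(9,0)·0.733^0·0.267^9 = 0.000007
  k=1: C(9,1)·0.733^1·0.267^8 = 0.000170
  k=2: C(9,2)·0.733^2·0.267^7 = 0.001871
  k=3: C(9,3)·0.733^3·0.267^6 = 0.011986
P(X ≤ 3) = 0.014034

0.0140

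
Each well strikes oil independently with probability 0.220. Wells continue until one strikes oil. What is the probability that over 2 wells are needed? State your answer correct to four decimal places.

Y = number of wells to the first success; geometric, p = 0.22.
P(Y > 2) = P(first 2 all fail) = (1−p)^2 = 0.608400

0.6084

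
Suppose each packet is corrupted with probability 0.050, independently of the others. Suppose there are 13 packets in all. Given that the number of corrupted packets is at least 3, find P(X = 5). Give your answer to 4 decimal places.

0.0109

X ~ Binomial(13, 0.05). Want P(X=5 | X≥3) = P(X=5) / P(X≥3).
P(X=5) = C(13,5)·0.05^5·0.95^8 = 0.000267
P(X≥3) = 1 − 0.513342 − 0.351234 − 0.110916 = 0.024508
Ratio = 0.000267 / 0.024508 = 0.010887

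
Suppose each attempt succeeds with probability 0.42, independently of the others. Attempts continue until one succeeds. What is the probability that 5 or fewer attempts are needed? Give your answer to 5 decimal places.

Y = number of attempts to the first success; geometric, p = 0.42.
P(Y ≤ 5) = 1 − (1−p)^5 = 1 − 0.0656357 = 0.9343643

0.93436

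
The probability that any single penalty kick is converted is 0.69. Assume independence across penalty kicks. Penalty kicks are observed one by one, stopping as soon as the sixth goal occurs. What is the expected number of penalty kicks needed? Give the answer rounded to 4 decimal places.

8.6957

Y = total penalty kicks until the sixth success; negative binomial with r=6, p=0.69.
E[Y] = r / p = 6 / 0.69 = 8.695652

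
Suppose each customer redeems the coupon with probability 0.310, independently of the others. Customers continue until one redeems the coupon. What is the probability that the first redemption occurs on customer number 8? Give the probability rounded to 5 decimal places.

0.02308

Geometric (trials to first success), p = 0.31.
P(Y = 8) = (1−p)^7 · p = 0.074464 · 0.31 = 0.0230837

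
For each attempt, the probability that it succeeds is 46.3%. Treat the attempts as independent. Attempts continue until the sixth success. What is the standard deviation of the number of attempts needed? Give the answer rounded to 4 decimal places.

3.8769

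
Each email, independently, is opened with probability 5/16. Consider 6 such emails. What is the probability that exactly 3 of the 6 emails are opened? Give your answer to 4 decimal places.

0.1983

X ~ Binomial(n=6, p=0.3125).
P(X=3) = C(6,3) · p^3 · (1−p)^3
= 20 · 0.030518 · 0.32495 = 0.198334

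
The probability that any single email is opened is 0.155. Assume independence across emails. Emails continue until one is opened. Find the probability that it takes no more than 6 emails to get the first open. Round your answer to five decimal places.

0.63597

Y = number of emails to the first success; geometric, p = 0.155.
P(Y ≤ 6) = 1 − (1−p)^6 = 1 − 0.3640326 = 0.6359674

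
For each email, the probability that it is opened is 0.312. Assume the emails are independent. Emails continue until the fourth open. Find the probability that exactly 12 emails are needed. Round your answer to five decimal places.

0.07849

Y = trial on which the fourth success occurs; negative binomial, r=4, p=0.312.
P(Y=12) = C(11,3) · p^4 · (1−p)^8
= 165 · 0.0094759 · 0.0502 = 0.0784892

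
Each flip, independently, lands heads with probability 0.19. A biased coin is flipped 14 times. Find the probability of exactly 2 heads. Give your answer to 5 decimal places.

0.26204

X ~ Binomial(n=14, p=0.19).
P(X=2) = C(14,2) · p^2 · (1−p)^12
= 91 · 0.0361 · 0.079766 = 0.2620407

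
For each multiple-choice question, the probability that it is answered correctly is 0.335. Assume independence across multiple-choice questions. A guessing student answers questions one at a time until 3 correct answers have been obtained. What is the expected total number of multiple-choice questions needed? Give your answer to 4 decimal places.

8.9552

Y = total multiple-choice questions until the third success; negative binomial with r=3, p=0.335.
E[Y] = r / p = 3 / 0.335 = 8.955224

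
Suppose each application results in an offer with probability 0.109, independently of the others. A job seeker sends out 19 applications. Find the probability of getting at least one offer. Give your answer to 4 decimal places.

0.8884

P(at least one) = 1 − P(none) = 1 − (1 − 0.109)^19
= 1 − 0.111603 = 0.888397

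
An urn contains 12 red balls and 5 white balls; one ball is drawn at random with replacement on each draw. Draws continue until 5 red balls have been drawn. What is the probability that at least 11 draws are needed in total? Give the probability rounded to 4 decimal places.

0.0432

Needing more than 10 draws ⇔ fewer than 5 successes in the first 10. With X ~ Binomial(10, 0.705882), P(Y > 10) = P(X ≤ 4).
  k=0: C(10,0)·0.705882^0·0.294118^10 = 0.000005
  k=1: C(10,1)·0.705882^1·0.294118^9 = 0.000116
  k=2: C(10,2)·0.705882^2·0.294118^8 = 0.001256
  k=3: C(10,3)·0.705882^3·0.294118^7 = 0.008036
  k=4: C(10,4)·0.705882^4·0.294118^6 = 0.033750
P(X ≤ 4) = 0.043163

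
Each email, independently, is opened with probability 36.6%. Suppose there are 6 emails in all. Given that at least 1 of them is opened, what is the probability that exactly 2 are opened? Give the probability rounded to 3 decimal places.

0.347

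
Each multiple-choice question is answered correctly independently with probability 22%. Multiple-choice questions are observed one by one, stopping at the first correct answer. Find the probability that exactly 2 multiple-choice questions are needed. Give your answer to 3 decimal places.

Geometric (trials to first success), p = 0.22.
P(Y = 2) = (1−p)^1 · p = 0.78 · 0.22 = 0.17160

0.172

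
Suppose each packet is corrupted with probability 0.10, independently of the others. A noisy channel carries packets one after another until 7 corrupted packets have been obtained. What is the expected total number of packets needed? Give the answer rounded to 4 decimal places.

70.0000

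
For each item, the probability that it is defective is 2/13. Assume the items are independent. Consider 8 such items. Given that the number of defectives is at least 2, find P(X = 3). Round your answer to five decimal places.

0.24916

X ~ Binomial(8, 0.153846). Want P(X=3 | X≥2) = P(X=3) / P(X≥2).
P(X=3) = C(8,3)·0.153846^3·0.846154^5 = 0.0884493
P(X≥2) = 1 − 0.2627814 − 0.3822275 = 0.3549910
Ratio = 0.0884493 / 0.3549910 = 0.2491594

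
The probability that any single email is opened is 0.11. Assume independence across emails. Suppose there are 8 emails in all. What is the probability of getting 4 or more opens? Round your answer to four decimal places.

X ~ Binomial(8, 0.11); P(X ≥ 4) = Σ C(8,k) p^k (1−p)^(8−k) over k:
  k=4: C(8,4)·0.11^4·0.89^4 = 0.006430
  k=5: C(8,5)·0.11^5·0.89^3 = 0.000636
  k=6: C(8,6)·0.11^6·0.89^2 = 0.000039
  k=7: C(8,7)·0.11^7·0.89^1 = 0.000001
  k=8: C(8,8)·0.11^8·0.89^0 = 0.000000
Total = 0.007107

0.0071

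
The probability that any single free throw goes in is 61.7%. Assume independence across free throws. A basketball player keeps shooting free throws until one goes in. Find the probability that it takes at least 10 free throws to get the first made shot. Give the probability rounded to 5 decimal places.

0.00018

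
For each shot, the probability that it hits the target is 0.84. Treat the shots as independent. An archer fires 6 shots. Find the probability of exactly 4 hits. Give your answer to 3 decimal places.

0.191

X ~ Binomial(n=6, p=0.84).
P(X=4) = C(6,4) · p^4 · (1−p)^2
= 15 · 0.49787 · 0.0256 = 0.19118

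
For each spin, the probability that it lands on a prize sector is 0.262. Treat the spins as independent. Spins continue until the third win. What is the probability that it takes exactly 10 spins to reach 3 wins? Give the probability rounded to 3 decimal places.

Y = trial on which the third success occurs; negative binomial, r=3, p=0.262.
P(Y=10) = C(9,2) · p^3 · (1−p)^7
= 36 · 0.017985 · 0.11923 = 0.07720

0.077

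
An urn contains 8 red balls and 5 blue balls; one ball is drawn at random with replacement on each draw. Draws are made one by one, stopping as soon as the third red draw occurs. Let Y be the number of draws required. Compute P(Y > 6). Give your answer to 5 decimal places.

Needing more than 6 draws ⇔ fewer than 3 successes in the first 6. With X ~ Binomial(6, 0.615385), P(Y > 6) = P(X ≤ 2).
  k=0: C(6,0)·0.615385^0·0.384615^6 = 0.0032371
  k=1: C(6,1)·0.615385^1·0.384615^5 = 0.0310764
  k=2: C(6,2)·0.615385^2·0.384615^4 = 0.1243057
P(X ≤ 2) = 0.1586193

0.15862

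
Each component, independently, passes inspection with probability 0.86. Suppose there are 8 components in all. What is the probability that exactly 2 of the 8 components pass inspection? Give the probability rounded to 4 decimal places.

X ~ Binomial(n=8, p=0.86).
P(X=2) = C(8,2) · p^2 · (1−p)^6
= 28 · 0.7396 · 7.5295e-06 = 0.000156

0.0002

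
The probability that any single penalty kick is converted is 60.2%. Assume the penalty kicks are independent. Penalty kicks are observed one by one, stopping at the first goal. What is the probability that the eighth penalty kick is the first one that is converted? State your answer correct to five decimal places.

0.00095

Geometric (trials to first success), p = 0.602.
P(Y = 8) = (1−p)^7 · p = 0.0015819 · 0.602 = 0.0009523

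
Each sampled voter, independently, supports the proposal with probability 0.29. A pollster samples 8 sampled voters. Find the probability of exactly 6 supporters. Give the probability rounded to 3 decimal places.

0.008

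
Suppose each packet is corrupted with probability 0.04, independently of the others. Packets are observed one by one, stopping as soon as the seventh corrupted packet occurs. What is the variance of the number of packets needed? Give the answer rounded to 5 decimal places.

Y = total packets until the seventh success; negative binomial with r=7, p=0.04.
Var(Y) = r(1−p)/p² = 7·0.96 / 0.04² = 4200.0000000

4200.00000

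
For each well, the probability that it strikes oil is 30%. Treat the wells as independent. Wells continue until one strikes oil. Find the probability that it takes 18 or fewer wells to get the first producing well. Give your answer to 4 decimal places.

Y = number of wells to the first success; geometric, p = 0.30.
P(Y ≤ 18) = 1 − (1−p)^18 = 1 − 0.001628 = 0.998372

0.9984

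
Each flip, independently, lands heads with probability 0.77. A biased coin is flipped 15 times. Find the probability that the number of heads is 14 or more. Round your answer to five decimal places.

X ~ Binomial(15, 0.77); P(X ≥ 14) = Σ C(15,k) p^k (1−p)^(15−k) over k:
  k=14: C(15,14)·0.77^14·0.23^1 = 0.0888565
  k=15: C(15,15)·0.77^15·0.23^0 = 0.0198317
Total = 0.1086883

0.10869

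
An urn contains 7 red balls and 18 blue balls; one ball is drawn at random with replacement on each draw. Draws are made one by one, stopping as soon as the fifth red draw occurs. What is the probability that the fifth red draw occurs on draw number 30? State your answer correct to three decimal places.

0.011

Y = trial on which the fifth success occurs; negative binomial, r=5, p=0.28.
P(Y=30) = C(29,4) · p^5 · (1−p)^25
= 23751 · 0.001721 · 0.00027121 = 0.01109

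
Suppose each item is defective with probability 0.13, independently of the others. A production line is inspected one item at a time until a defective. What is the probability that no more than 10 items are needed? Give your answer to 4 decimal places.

0.7516

Y = number of items to the first success; geometric, p = 0.13.
P(Y ≤ 10) = 1 − (1−p)^10 = 1 − 0.248423 = 0.751577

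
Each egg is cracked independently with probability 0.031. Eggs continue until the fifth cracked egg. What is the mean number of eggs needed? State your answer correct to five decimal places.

161.29032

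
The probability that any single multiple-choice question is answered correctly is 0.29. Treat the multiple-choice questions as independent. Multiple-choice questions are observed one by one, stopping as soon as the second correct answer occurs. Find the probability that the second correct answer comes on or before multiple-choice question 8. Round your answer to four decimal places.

0.7244

Finishing within 8 multiple-choice questions ⇔ at least 2 successes in the first 8. With X ~ Binomial(8, 0.29), P(Y ≤ 8) = 1 − P(X ≤ 1).
  k=0: C(8,0)·0.29^0·0.71^8 = 0.064575
  k=1: C(8,1)·0.29^1·0.71^7 = 0.211007
1 − 0.275582 = 0.724418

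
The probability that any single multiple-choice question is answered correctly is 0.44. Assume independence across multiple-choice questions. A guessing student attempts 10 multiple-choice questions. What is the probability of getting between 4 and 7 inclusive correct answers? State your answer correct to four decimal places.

X ~ Binomial(10, 0.44); P(4 ≤ X ≤ 7) = Σ C(10,k) p^k (1−p)^(10−k) over k:
  k=4: C(10,4)·0.44^4·0.56^6 = 0.242749
  k=5: C(10,5)·0.44^5·0.56^5 = 0.228878
  k=6: C(10,6)·0.44^6·0.56^4 = 0.149861
  k=7: C(10,7)·0.44^7·0.56^3 = 0.067284
Total = 0.688772

0.6888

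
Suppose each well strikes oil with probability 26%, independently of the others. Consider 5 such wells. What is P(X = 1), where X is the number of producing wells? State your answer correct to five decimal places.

0.38983

X ~ Binomial(n=5, p=0.26).
P(X=1) = C(5,1) · p^1 · (1−p)^4
= 5 · 0.26 · 0.29987 = 0.3898255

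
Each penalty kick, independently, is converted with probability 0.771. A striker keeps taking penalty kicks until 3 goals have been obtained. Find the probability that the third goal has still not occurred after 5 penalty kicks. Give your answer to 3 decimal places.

Needing more than 5 penalty kicks ⇔ fewer than 3 successes in the first 5. With X ~ Binomial(5, 0.771), P(Y > 5) = P(X ≤ 2).
  k=0: C(5,0)·0.771^0·0.229^5 = 0.00063
  k=1: C(5,1)·0.771^1·0.229^4 = 0.01060
  k=2: C(5,2)·0.771^2·0.229^3 = 0.07139
P(X ≤ 2) = 0.08262

0.083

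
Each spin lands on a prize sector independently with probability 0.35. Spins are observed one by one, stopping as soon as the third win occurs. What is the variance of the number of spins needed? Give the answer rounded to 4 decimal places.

Y = total spins until the third success; negative binomial with r=3, p=0.35.
Var(Y) = r(1−p)/p² = 3·0.65 / 0.35² = 15.918367

15.9184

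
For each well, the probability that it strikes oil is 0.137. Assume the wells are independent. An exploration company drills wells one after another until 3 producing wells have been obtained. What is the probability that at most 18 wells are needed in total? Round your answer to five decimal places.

0.45621

Finishing within 18 wells ⇔ at least 3 successes in the first 18. With X ~ Binomial(18, 0.137), P(Y ≤ 18) = 1 − P(X ≤ 2).
  k=0: C(18,0)·0.137^0·0.863^18 = 0.0705008
  k=1: C(18,1)·0.137^1·0.863^17 = 0.2014543
  k=2: C(18,2)·0.137^2·0.863^16 = 0.2718350
1 − 0.5437901 = 0.4562099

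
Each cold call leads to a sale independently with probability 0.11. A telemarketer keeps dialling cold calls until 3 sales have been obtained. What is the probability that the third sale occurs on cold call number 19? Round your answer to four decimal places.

0.0316

Y = trial on which the third success occurs; negative binomial, r=3, p=0.11.
P(Y=19) = C(18,2) · p^3 · (1−p)^16
= 153 · 0.001331 · 0.15497 = 0.031558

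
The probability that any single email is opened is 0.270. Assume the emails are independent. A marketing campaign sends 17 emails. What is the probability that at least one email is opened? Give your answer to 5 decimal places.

P(at least one) = 1 − P(none) = 1 − (1 − 0.27)^17
= 1 − 0.0047478 = 0.9952522

0.99525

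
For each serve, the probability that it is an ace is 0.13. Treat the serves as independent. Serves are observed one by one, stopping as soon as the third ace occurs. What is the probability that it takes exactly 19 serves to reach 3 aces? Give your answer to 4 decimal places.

0.0362

Y = trial on which the third success occurs; negative binomial, r=3, p=0.13.
P(Y=19) = C(18,2) · p^3 · (1−p)^16
= 153 · 0.002197 · 0.10772 = 0.036210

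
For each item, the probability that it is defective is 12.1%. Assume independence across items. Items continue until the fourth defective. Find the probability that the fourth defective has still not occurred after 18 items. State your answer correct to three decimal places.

0.835

Needing more than 18 items ⇔ fewer than 4 successes in the first 18. With X ~ Binomial(18, 0.121), P(Y > 18) = P(X ≤ 3).
  k=0: C(18,0)·0.121^0·0.879^18 = 0.09813
  k=1: C(18,1)·0.121^1·0.879^17 = 0.24315
  k=2: C(18,2)·0.121^2·0.879^16 = 0.28450
  k=3: C(18,3)·0.121^3·0.879^15 = 0.20887
P(X ≤ 3) = 0.83465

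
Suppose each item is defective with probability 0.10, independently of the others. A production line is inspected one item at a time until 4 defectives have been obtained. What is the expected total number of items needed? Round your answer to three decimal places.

40.000

Y = total items until the fourth success; negative binomial with r=4, p=0.10.
E[Y] = r / p = 4 / 0.10 = 40.00000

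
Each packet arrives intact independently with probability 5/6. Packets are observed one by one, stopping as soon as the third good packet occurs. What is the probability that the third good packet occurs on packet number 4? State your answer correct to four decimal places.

0.2894

Y = trial on which the third success occurs; negative binomial, r=3, p=0.833333.
P(Y=4) = C(3,2) · p^3 · (1−p)^1
= 3 · 0.5787 · 0.16667 = 0.289352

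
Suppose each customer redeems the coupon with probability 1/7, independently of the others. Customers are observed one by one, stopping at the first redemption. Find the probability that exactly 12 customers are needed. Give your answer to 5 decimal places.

Geometric (trials to first success), p = 0.142857.
P(Y = 12) = (1−p)^11 · p = 0.18348 · 0.142857 = 0.0262112

0.02621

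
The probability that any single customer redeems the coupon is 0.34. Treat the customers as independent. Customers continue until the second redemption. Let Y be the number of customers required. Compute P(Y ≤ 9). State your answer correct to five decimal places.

Finishing within 9 customers ⇔ at least 2 successes in the first 9. With X ~ Binomial(9, 0.34), P(Y ≤ 9) = 1 − P(X ≤ 1).
  k=0: C(9,0)·0.34^0·0.66^9 = 0.0237627
  k=1: C(9,1)·0.34^1·0.66^8 = 0.1101724
1 − 0.1339351 = 0.8660649

0.86606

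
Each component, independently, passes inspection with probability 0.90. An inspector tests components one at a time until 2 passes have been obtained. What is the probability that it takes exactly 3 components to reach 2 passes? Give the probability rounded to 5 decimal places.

0.16200

Y = trial on which the second success occurs; negative binomial, r=2, p=0.90.
P(Y=3) = C(2,1) · p^2 · (1−p)^1
= 2 · 0.81 · 0.1 = 0.1620000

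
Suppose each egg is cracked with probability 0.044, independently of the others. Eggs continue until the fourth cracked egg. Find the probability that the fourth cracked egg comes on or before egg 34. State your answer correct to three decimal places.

Finishing within 34 eggs ⇔ at least 4 successes in the first 34. With X ~ Binomial(34, 0.044), P(Y ≤ 34) = 1 − P(X ≤ 3).
  k=0: C(34,0)·0.044^0·0.956^34 = 0.21656
  k=1: C(34,1)·0.044^1·0.956^33 = 0.33888
  k=2: C(34,2)·0.044^2·0.956^32 = 0.25735
  k=3: C(34,3)·0.044^3·0.956^31 = 0.12634
1 − 0.93912 = 0.06088

0.061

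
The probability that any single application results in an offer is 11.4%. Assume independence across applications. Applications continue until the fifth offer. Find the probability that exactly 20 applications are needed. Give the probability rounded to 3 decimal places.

0.012

Y = trial on which the fifth success occurs; negative binomial, r=5, p=0.114.
P(Y=20) = C(19,4) · p^5 · (1−p)^15
= 3876 · 1.9254e-05 · 0.16274 = 0.01215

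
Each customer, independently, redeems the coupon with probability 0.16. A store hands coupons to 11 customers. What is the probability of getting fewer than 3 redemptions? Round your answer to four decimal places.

0.7479

X ~ Binomial(11, 0.16); P(X ≤ 2) = Σ C(11,k) p^k (1−p)^(11−k) over k:
  k=0: C(11,0)·0.16^0·0.84^11 = 0.146917
  k=1: C(11,1)·0.16^1·0.84^10 = 0.307826
  k=2: C(11,2)·0.16^2·0.84^9 = 0.293168
Total = 0.747911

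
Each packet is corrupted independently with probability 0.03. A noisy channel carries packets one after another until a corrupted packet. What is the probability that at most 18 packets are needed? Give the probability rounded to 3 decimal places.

0.422

Y = number of packets to the first success; geometric, p = 0.03.
P(Y ≤ 18) = 1 − (1−p)^18 = 1 − 0.57795 = 0.42205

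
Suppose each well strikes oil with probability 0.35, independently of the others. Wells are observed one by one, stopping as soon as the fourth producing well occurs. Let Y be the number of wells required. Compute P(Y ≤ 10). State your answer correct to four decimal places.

0.4862

Finishing within 10 wells ⇔ at least 4 successes in the first 10. With X ~ Binomial(10, 0.35), P(Y ≤ 10) = 1 − P(X ≤ 3).
  k=0: C(10,0)·0.35^0·0.65^10 = 0.013463
  k=1: C(10,1)·0.35^1·0.65^9 = 0.072492
  k=2: C(10,2)·0.35^2·0.65^8 = 0.175653
  k=3: C(10,3)·0.35^3·0.65^7 = 0.252220
1 − 0.513827 = 0.486173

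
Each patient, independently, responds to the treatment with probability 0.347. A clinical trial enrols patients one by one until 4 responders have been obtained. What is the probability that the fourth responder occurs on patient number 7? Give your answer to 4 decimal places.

0.0807

Y = trial on which the fourth success occurs; negative binomial, r=4, p=0.347.
P(Y=7) = C(6,3) · p^4 · (1−p)^3
= 20 · 0.014498 · 0.27845 = 0.080740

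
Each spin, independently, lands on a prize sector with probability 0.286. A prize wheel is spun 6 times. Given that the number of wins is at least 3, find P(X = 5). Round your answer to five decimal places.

X ~ Binomial(6, 0.286). Want P(X=5 | X≥3) = P(X=5) / P(X≥3).
P(X=5) = C(6,5)·0.286^5·0.714^1 = 0.0081975
P(X≥3) = 1 − 0.1324919 − 0.3184259 − 0.3188718 = 0.2302104
Ratio = 0.0081975 / 0.2302104 = 0.0356086

0.03561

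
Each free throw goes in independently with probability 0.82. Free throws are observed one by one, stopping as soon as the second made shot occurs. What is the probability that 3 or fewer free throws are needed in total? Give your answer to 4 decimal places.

0.9145

Finishing within 3 free throws ⇔ at least 2 successes in the first 3. With X ~ Binomial(3, 0.82), P(Y ≤ 3) = 1 − P(X ≤ 1).
  k=0: C(3,0)·0.82^0·0.18^3 = 0.005832
  k=1: C(3,1)·0.82^1·0.18^2 = 0.079704
1 − 0.085536 = 0.914464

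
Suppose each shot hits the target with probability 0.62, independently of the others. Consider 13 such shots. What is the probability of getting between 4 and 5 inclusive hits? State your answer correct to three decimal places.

0.069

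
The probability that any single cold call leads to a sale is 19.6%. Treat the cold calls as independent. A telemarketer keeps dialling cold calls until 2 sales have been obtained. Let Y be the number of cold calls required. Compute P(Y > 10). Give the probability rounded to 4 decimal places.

Needing more than 10 cold calls ⇔ fewer than 2 successes in the first 10. With X ~ Binomial(10, 0.196), P(Y > 10) = P(X ≤ 1).
  k=0: C(10,0)·0.196^0·0.804^10 = 0.112865
  k=1: C(10,1)·0.196^1·0.804^9 = 0.275144
P(X ≤ 1) = 0.388010

0.3880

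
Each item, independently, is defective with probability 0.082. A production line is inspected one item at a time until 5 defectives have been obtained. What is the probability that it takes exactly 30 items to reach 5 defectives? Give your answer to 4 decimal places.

Y = trial on which the fifth success occurs; negative binomial, r=5, p=0.082.
P(Y=30) = C(29,4) · p^5 · (1−p)^25
= 23751 · 3.7074e-06 · 0.11778 = 0.010371

0.0104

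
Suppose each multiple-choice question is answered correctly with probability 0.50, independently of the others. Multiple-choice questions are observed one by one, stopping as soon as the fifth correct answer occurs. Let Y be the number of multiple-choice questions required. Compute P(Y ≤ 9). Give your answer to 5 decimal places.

Finishing within 9 multiple-choice questions ⇔ at least 5 successes in the first 9. With X ~ Binomial(9, 0.50), P(Y ≤ 9) = 1 − P(X ≤ 4).
  k=0: C(9,0)·0.50^0·0.50^9 = 0.0019531
  k=1: C(9,1)·0.50^1·0.50^8 = 0.0175781
  k=2: C(9,2)·0.50^2·0.50^7 = 0.0703125
  k=3: C(9,3)·0.50^3·0.50^6 = 0.1640625
  k=4: C(9,4)·0.50^4·0.50^5 = 0.2460938
1 − 0.5000000 = 0.5000000

0.50000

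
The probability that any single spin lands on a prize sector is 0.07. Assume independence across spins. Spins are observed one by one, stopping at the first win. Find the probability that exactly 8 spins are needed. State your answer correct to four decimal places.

Geometric (trials to first success), p = 0.07.
P(Y = 8) = (1−p)^7 · p = 0.6017 · 0.07 = 0.042119

0.0421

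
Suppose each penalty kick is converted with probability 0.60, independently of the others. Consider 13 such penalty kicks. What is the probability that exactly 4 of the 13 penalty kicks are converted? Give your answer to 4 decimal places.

0.0243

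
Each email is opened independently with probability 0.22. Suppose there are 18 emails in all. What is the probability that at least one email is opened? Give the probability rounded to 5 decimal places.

0.98858

P(at least one) = 1 − P(none) = 1 − (1 − 0.22)^18
= 1 − 0.0114210 = 0.9885790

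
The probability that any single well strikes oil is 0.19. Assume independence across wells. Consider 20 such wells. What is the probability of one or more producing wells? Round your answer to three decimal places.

P(at least one) = 1 − P(none) = 1 − (1 − 0.19)^20
= 1 − 0.01478 = 0.98522

0.985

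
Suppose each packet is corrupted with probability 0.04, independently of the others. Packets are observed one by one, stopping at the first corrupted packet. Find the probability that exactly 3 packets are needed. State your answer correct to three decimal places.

0.037

Geometric (trials to first success), p = 0.04.
P(Y = 3) = (1−p)^2 · p = 0.9216 · 0.04 = 0.03686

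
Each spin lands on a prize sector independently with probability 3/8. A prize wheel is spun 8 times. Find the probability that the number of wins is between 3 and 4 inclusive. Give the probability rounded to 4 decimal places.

X ~ Binomial(8, 0.375); P(3 ≤ X ≤ 4) = Σ C(8,k) p^k (1−p)^(8−k) over k:
  k=3: C(8,3)·0.375^3·0.625^5 = 0.281632
  k=4: C(8,4)·0.375^4·0.625^4 = 0.211224
Total = 0.492856

0.4929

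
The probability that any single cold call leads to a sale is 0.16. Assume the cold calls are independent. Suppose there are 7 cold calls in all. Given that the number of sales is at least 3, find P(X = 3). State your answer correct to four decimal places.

0.8240

X ~ Binomial(7, 0.16). Want P(X=3 | X≥3) = P(X=3) / P(X≥3).
P(X=3) = C(7,3)·0.16^3·0.84^4 = 0.071375
P(X≥3) = 1 − 0.295090 − 0.393454 − 0.224831 = 0.086625
Ratio = 0.071375 / 0.086625 = 0.823951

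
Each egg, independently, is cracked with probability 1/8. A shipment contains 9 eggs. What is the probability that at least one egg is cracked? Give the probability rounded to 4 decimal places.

P(at least one) = 1 − P(none) = 1 − (1 − 0.125)^9
= 1 − 0.300658 = 0.699342

0.6993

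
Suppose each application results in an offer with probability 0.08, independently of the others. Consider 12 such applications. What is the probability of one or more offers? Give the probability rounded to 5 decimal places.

P(at least one) = 1 − P(none) = 1 − (1 − 0.08)^12
= 1 − 0.3676664 = 0.6323336

0.63233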